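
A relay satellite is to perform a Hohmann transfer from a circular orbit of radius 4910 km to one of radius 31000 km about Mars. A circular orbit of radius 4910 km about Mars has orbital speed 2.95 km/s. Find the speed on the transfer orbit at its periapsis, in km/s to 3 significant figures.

From the circular-orbit relation v² = μ/r at r = 4910 km: μ = v²r = (2.95)² × 4910 = 42729.3 km³/s².
The Hohmann ellipse has a_t = (r₁ + r₂)/2 = 17955 km.
At periapsis, r = 4910 km.
Applying v² = μ(2/r − 1/a_t): v = 3.876 km/s.

v = 3.88 km/s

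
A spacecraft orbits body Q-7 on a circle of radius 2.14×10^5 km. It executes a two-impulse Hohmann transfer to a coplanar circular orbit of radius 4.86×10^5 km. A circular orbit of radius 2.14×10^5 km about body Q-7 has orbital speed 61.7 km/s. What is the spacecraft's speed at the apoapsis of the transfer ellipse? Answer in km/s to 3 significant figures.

From the circular-orbit relation v² = μ/r at r = 2.14×10^5 km: μ = v²r = (61.7)² × 2.14×10^5 = 8.14674×10^8 km³/s².
The Hohmann ellipse has a_t = (r₁ + r₂)/2 = 3.500×10^5 km.
The apoapsis of the transfer ellipse is at r = 4.860×10^5 km.
Applying v² = μ(2/r − 1/a_t): v = 32.01 km/s.

v = 32.0 km/s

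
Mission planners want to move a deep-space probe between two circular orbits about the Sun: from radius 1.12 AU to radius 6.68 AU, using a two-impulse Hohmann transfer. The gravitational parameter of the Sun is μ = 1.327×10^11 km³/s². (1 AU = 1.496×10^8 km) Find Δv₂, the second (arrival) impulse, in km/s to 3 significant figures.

Δv₂ = 5.35 km/s

In km: r₁ = 1.12 × 1.496×10^8 = 1.67552×10^8 km; r₂ = 6.68 × 1.496×10^8 = 9.99328×10^8 km.
Semi-major axis of the transfer orbit: a_t = (1.67552×10^8 + 9.99328×10^8)/2 = 5.8344×10^8 km.
On the circular orbit at r = 9.99328×10^8 km, v_c = √(μ/r) = 11.523 km/s.
Vis-viva on the transfer ellipse at r = 9.99328×10^8 km gives v_t = √[μ(2/r − 1/a_t)] = 6.1753 km/s.
Δv₂ = |v_t − v_c| = |6.1753 − 11.523| = 5.348 km/s.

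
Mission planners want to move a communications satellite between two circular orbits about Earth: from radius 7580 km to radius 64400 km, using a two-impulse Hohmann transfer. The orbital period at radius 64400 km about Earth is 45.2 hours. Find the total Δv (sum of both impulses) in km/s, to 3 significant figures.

Δv = 3.79 km/s

From Kepler's third law T² = 4π²r³/μ at r = 64400 km, T = 45.2 hours = 45.2 × 3600 s = 1.6272×10^5 s: μ = 4π²r³/T² = 3.98231×10^5 km³/s².
Transfer-ellipse semi-major axis a_t = (r₁ + r₂)/2 = (7580 + 64400)/2 = 35990 km.
Circular speed at r₁: v₁ = √(μ/r₁) = √(3.98231×10^5/7580) = 7.248 km/s.
Transfer-orbit speed at r₁ (vis-viva): v_p = √[μ(2/r₁ − 1/a_t)] = 9.696 km/s.
First burn Δv₁ = |v_p − v₁| = 2.448 km/s.
At r₂, v₂ = √(μ/r₂) = 2.48671 km/s.
Transfer-orbit speed at r₂: v_a = √[μ(2/r₂ − 1/a_t)] = 1.14122 km/s.
Second burn Δv₂ = |v₂ − v_a| = 1.345 km/s.
Total Δv = Δv₁ + Δv₂ = 3.793 km/s.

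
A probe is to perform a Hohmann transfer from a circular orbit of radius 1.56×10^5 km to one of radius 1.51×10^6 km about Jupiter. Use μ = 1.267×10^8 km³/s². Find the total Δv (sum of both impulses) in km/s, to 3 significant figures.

Δv = 15.1 km/s

The Hohmann ellipse has a_t = (r₁ + r₂)/2 = 8.330×10^5 km.
At r₁ the circular-orbit speed is v₁ = √(μ/r₁) = 28.499 km/s.
On the transfer ellipse at r₁, v² = μ(2/r − 1/a) gives v_p = √[μ(2/r₁ − 1/a_t)] = 38.370 km/s.
First burn Δv₁ = |v_p − v₁| = 9.871 km/s.
At r₂, v₂ = √(μ/r₂) = 9.160 km/s.
Transfer-orbit speed at r₂: v_a = √[μ(2/r₂ − 1/a_t)] = 3.964 km/s.
Second burn Δv₂ = |v₂ − v_a| = 5.196 km/s.
Δv = Δv₁ + Δv₂ = 9.871 + 5.196 = 15.07 km/s.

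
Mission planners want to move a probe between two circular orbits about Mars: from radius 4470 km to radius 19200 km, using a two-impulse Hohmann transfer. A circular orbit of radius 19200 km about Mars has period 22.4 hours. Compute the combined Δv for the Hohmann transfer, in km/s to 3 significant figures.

From Kepler's third law T² = 4π²r³/μ at r = 19200 km, T = 22.4 hours = 22.4 × 3600 s = 80640 s: μ = 4π²r³/T² = 42969.7 km³/s².
The Hohmann ellipse has a_t = (r₁ + r₂)/2 = 11835 km.
At r₁ the circular-orbit speed is v₁ = √(μ/r₁) = 3.1005 km/s.
Transfer-orbit speed at r₁ (v² = μ(2/r − 1/a)): v_p = √[μ(2/r₁ − 1/a_t)] = 3.9491 km/s.
First burn Δv₁ = |v_p − v₁| = 0.8486 km/s.
At r₂, v₂ = √(μ/r₂) = 1.496 km/s.
Transfer-orbit speed at r₂: v_a = √[μ(2/r₂ − 1/a_t)] = 0.9194 km/s.
Second burn Δv₂ = |v₂ − v_a| = 0.5766 km/s.
Total Δv = Δv₁ + Δv₂ = 1.425 km/s.

Δv = 1.43 km/s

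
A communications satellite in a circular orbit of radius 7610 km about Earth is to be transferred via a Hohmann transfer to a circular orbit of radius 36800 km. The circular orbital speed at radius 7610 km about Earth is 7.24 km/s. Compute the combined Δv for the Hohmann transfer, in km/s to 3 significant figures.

Δv = 3.45 km/s

From the circular-orbit relation v² = μ/r at r = 7610 km: μ = v²r = (7.24)² × 7610 = 3.98898×10^5 km³/s².
Semi-major axis of the transfer orbit: a_t = (7610 + 36800)/2 = 22205 km.
Circular speed at r₁: v₁ = √(μ/r₁) = √(3.98898×10^5/7610) = 7.240 km/s.
Transfer-orbit speed at r₁ (vis-viva): v_p = √[μ(2/r₁ − 1/a_t)] = 9.320 km/s.
First burn Δv₁ = |v_p − v₁| = 2.080 km/s.
Circular speed at r₂: v₂ = √(μ/r₂) = 3.292 km/s.
Transfer-orbit speed at r₂: v_a = √[μ(2/r₂ − 1/a_t)] = 1.927 km/s.
Second burn Δv₂ = |v₂ − v_a| = 1.365 km/s.
Δv = Δv₁ + Δv₂ = 2.080 + 1.365 = 3.445 km/s.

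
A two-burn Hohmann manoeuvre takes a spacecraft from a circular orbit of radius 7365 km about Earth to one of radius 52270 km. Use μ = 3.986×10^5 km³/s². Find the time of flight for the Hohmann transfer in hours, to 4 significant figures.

Semi-major axis of the transfer orbit: a_t = (7365 + 52270)/2 = 29817.5 km.
By Kepler's third law the transfer-orbit period is T = 2π√(a_t³/μ), so t = T/2 = 25620 s.
Converting: 25620 s ÷ 3600 s/hour = 7.117 hours.

t = 7.117 hours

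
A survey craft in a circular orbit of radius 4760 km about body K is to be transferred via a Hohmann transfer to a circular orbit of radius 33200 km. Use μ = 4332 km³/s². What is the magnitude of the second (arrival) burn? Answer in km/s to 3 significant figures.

Δv₂ = 0.180 km/s

The Hohmann ellipse has a_t = (r₁ + r₂)/2 = 18980 km.
On the circular orbit at r = 33200 km, v_c = √(μ/r) = 0.3612 km/s.
Vis-viva on the transfer ellipse at r = 33200 km gives v_t = √[μ(2/r − 1/a_t)] = 0.1809 km/s.
Δv₂ = |v_t − v_c| = |0.1809 − 0.3612| = 0.1803 km/s.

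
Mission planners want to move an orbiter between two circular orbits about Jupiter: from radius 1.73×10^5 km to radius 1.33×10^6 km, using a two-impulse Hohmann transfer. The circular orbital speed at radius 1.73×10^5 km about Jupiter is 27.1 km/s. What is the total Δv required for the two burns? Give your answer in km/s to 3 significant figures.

From the circular-orbit relation v² = μ/r at r = 1.73×10^5 km: μ = v²r = (27.1)² × 1.73×10^5 = 1.27053×10^8 km³/s².
Transfer-ellipse semi-major axis a_t = (r₁ + r₂)/2 = (1.730×10^5 + 1.330×10^6)/2 = 7.515×10^5 km.
At r₁ the circular-orbit speed is v₁ = √(μ/r₁) = 27.100 km/s.
On the transfer ellipse at r₁, v² = μ(2/r − 1/a) gives v_p = √[μ(2/r₁ − 1/a_t)] = 36.052 km/s.
First burn Δv₁ = |v_p − v₁| = 8.952 km/s.
At r₂, v₂ = √(μ/r₂) = 9.7739 km/s.
Transfer-orbit speed at r₂: v_a = √[μ(2/r₂ − 1/a_t)] = 4.6895 km/s.
Second burn Δv₂ = |v₂ − v_a| = 5.084 km/s.
Total Δv = Δv₁ + Δv₂ = 14.04 km/s.

Δv = 14.0 km/s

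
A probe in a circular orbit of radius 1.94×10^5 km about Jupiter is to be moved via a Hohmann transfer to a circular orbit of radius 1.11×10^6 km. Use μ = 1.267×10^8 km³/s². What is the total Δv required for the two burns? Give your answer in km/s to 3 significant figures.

Semi-major axis of the transfer orbit: a_t = (1.940×10^5 + 1.110×10^6)/2 = 6.520×10^5 km.
Circular speed at r₁: v₁ = √(μ/r₁) = √(1.267×10^8/1.940×10^5) = 25.5557 km/s.
On the transfer ellipse at r₁, vis-viva gives v_p = √[μ(2/r₁ − 1/a_t)] = 33.3446 km/s.
First burn Δv₁ = |v_p − v₁| = 7.7889 km/s.
Circular speed at r₂: v₂ = √(μ/r₂) = 10.6838 km/s.
Transfer-orbit speed at r₂: v_a = √[μ(2/r₂ − 1/a_t)] = 5.82779 km/s.
Second burn Δv₂ = |v₂ − v_a| = 4.8560 km/s.
Total Δv = Δv₁ + Δv₂ = 12.64 km/s.

Δv = 12.6 km/s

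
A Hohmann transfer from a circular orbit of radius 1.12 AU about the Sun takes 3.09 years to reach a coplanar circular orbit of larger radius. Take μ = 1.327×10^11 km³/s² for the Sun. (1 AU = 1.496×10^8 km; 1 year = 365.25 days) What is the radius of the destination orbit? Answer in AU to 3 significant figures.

r₂ = 5.61 AU

In km: r₁ = 1.12 × 1.496×10^8 = 1.67552×10^8 km.
Transfer time t = 3.09 years × 365.25 × 86400 s = 9.7512984×10^7 s, and t = π√(a_t³/μ).
So a_t = (μ t²/π²)^(1/3) = (1.327×10^11 × (9.7512984×10^7)² / π²)^(1/3) = 5.0377×10^8 km.
Since a_t = (r₁ + r₂)/2, r₂ = 2a_t − r₁ = 2×5.0377×10^8 − 1.67552×10^8 = 8.39988×10^8 km.
In AU: r₂ = 8.39988×10^8 / 1.496×10^8 = 5.61 AU.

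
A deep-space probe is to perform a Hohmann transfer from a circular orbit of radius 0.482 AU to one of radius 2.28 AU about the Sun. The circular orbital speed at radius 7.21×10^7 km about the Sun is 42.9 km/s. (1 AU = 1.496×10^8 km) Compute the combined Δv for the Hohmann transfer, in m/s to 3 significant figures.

Δv = 20300 m/s

From the circular-orbit relation v² = μ/r at r = 7.21×10^7 km: μ = v²r = (42.9)² × 7.21×10^7 = 1.32694×10^11 km³/s².
In km: r₁ = 0.482 × 1.496×10^8 = 7.21072×10^7 km; r₂ = 2.28 × 1.496×10^8 = 3.41088×10^8 km.
Transfer-ellipse semi-major axis a_t = (r₁ + r₂)/2 = (7.21072×10^7 + 3.41088×10^8)/2 = 2.065976×10^8 km.
Circular speed at r₁: v₁ = √(μ/r₁) = √(1.32694×10^11/7.21072×10^7) = 42.90 km/s.
Transfer-orbit speed at r₁ (v² = μ(2/r − 1/a)): v_p = √[μ(2/r₁ − 1/a_t)] = 55.12 km/s.
First burn Δv₁ = |v_p − v₁| = 12.22 km/s.
At r₂, v₂ = √(μ/r₂) = 19.7239 km/s.
Transfer-orbit speed at r₂: v_a = √[μ(2/r₂ − 1/a_t)] = 11.6525 km/s.
Second burn Δv₂ = |v₂ − v_a| = 8.071 km/s.
Total Δv = Δv₁ + Δv₂ = 20.29 km/s.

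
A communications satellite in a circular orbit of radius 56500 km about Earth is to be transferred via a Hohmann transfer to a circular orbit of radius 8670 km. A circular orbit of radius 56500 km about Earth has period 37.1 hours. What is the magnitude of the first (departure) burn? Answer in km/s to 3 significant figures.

Δv₁ = 1.29 km/s

From Kepler's third law T² = 4π²r³/μ at r = 56500 km, T = 37.1 hours = 37.1 × 3600 s = 1.3356×10^5 s: μ = 4π²r³/T² = 3.99165×10^5 km³/s².
The Hohmann ellipse has a_t = (r₁ + r₂)/2 = 32585 km.
Circular speed at r = 56500 km: v_c = √(μ/r) = 2.658 km/s.
Transfer-orbit speed at the same r (vis-viva, a = a_t): v_t = √[μ(2/r − 1/a_t)] = 1.371 km/s.
Δv₁ = |v_t − v_c| = |1.371 − 2.658| = 1.287 km/s.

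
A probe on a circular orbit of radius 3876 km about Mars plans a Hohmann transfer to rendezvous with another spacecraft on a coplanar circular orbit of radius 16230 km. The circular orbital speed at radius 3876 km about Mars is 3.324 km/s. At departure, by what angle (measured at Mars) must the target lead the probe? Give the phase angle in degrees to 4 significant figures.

φ = 92.25°

From the circular-orbit relation v² = μ/r at r = 3876 km: μ = v²r = (3.324)² × 3876 = 42825.8 km³/s².
Semi-major axis of the transfer orbit: a_t = (3876 + 16230)/2 = 10053 km.
Transfer time t = π√(a_t³/μ) = 15300 s.
Target angular speed ω₂ = √(μ/r₂³) = 1.001×10^-4 rad/s.
Angle swept by the target during transfer: ω₂·t = 1.5315 rad = 87.75°.
The probe traverses 180° on the transfer ellipse, so the target must lead by 180° − 87.75° = 92.25°.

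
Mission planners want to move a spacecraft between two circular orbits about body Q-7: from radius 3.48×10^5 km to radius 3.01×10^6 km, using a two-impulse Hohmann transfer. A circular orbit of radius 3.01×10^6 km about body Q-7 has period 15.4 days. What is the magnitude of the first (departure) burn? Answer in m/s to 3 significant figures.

From Kepler's third law T² = 4π²r³/μ at r = 3.01×10^6 km, T = 15.4 days = 15.4 × 86400 s = 1.33056×10^6 s: μ = 4π²r³/T² = 6.08121×10^8 km³/s².
Semi-major axis of the transfer orbit: a_t = (3.480×10^5 + 3.010×10^6)/2 = 1.679×10^6 km.
Circular speed at r = 3.480×10^5 km: v_c = √(μ/r) = 41.80 km/s.
Vis-viva on the transfer ellipse at r = 3.480×10^5 km gives v_t = √[μ(2/r − 1/a_t)] = 55.97 km/s.
Δv₁ = |v_t − v_c| = |55.97 − 41.80| = 14.17 km/s.

Δv₁ = 14200 m/s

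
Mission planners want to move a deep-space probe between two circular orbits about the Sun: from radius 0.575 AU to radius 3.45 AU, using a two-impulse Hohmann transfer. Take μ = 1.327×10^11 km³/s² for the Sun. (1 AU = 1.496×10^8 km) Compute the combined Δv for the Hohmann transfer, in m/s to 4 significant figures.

Δv = 19610 m/s

In km: r₁ = 0.575 × 1.496×10^8 = 8.602×10^7 km; r₂ = 3.45 × 1.496×10^8 = 5.1612×10^8 km.
Transfer-ellipse semi-major axis a_t = (r₁ + r₂)/2 = (8.602×10^7 + 5.1612×10^8)/2 = 3.0107×10^8 km.
At r₁ the circular-orbit speed is v₁ = √(μ/r₁) = 39.28 km/s.
Transfer-orbit speed at r₁ (vis-viva): v_p = √[μ(2/r₁ − 1/a_t)] = 51.43 km/s.
First burn Δv₁ = |v_p − v₁| = 12.15 km/s.
Circular speed at r₂: v₂ = √(μ/r₂) = 16.035 km/s.
Transfer-orbit speed at r₂: v_a = √[μ(2/r₂ − 1/a_t)] = 8.5709 km/s.
Second burn Δv₂ = |v₂ − v_a| = 7.464 km/s.
Total Δv = Δv₁ + Δv₂ = 19.61 km/s.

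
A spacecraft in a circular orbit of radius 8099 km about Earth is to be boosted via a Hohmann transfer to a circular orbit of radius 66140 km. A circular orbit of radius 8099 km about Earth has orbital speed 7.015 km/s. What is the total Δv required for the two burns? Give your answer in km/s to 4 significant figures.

From the circular-orbit relation v² = μ/r at r = 8099 km: μ = v²r = (7.015)² × 8099 = 3.98554×10^5 km³/s².
Semi-major axis of the transfer orbit: a_t = (8099 + 66140)/2 = 37119.5 km.
At r₁ the circular-orbit speed is v₁ = √(μ/r₁) = 7.015 km/s.
Transfer-orbit speed at r₁ (vis-viva): v_p = √[μ(2/r₁ − 1/a_t)] = 9.364 km/s.
First burn Δv₁ = |v_p − v₁| = 2.349 km/s.
Circular speed at r₂: v₂ = √(μ/r₂) = 2.455 km/s.
Transfer-orbit speed at r₂: v_a = √[μ(2/r₂ − 1/a_t)] = 1.147 km/s.
Second burn Δv₂ = |v₂ − v_a| = 1.308 km/s.
Total Δv = Δv₁ + Δv₂ = 3.657 km/s.

Δv = 3.657 km/s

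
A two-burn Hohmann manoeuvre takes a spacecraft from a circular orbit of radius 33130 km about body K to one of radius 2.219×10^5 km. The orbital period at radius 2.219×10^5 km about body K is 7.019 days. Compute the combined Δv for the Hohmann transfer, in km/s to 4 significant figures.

Δv = 3.026 km/s

From Kepler's third law T² = 4π²r³/μ at r = 2.219×10^5 km, T = 7.019 days = 7.019 × 86400 s = 6.064416×10^5 s: μ = 4π²r³/T² = 1.17288×10^6 km³/s².
Semi-major axis of the transfer orbit: a_t = (33130 + 2.219×10^5)/2 = 1.27515×10^5 km.
At r₁ the circular-orbit speed is v₁ = √(μ/r₁) = 5.950 km/s.
Transfer-orbit speed at r₁ (v² = μ(2/r − 1/a)): v_p = √[μ(2/r₁ − 1/a_t)] = 7.849 km/s.
First burn Δv₁ = |v_p − v₁| = 1.899 km/s.
At r₂, v₂ = √(μ/r₂) = 2.299 km/s.
Transfer-orbit speed at r₂: v_a = √[μ(2/r₂ − 1/a_t)] = 1.172 km/s.
Second burn Δv₂ = |v₂ − v_a| = 1.127 km/s.
Total Δv = Δv₁ + Δv₂ = 3.026 km/s.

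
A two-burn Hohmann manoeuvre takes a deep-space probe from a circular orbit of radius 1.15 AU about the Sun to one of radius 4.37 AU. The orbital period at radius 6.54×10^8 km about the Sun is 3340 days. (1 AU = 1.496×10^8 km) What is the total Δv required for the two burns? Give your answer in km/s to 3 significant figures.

Δv = 12.2 km/s

From Kepler's third law T² = 4π²r³/μ at r = 6.54×10^8 km, T = 3340 days = 3340 × 86400 s = 2.88576×10^8 s: μ = 4π²r³/T² = 1.32609×10^11 km³/s².
In km: r₁ = 1.15 × 1.496×10^8 = 1.7204×10^8 km; r₂ = 4.37 × 1.496×10^8 = 6.53752×10^8 km.
Transfer-ellipse semi-major axis a_t = (r₁ + r₂)/2 = (1.7204×10^8 + 6.53752×10^8)/2 = 4.12896×10^8 km.
At r₁ the circular-orbit speed is v₁ = √(μ/r₁) = 27.76333 km/s.
Transfer-orbit speed at r₁ (vis-viva): v_p = √[μ(2/r₁ − 1/a_t)] = 34.93476 km/s.
First burn Δv₁ = |v_p − v₁| = 7.171 km/s.
Circular speed at r₂: v₂ = √(μ/r₂) = 14.242 km/s.
Transfer-orbit speed at r₂: v_a = √[μ(2/r₂ − 1/a_t)] = 9.1934 km/s.
Second burn Δv₂ = |v₂ − v_a| = 5.049 km/s.
Total Δv = Δv₁ + Δv₂ = 12.22 km/s.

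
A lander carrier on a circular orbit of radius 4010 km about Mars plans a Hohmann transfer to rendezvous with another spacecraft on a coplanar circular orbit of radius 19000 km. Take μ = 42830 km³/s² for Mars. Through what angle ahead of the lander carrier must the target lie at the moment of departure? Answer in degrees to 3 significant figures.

The Hohmann ellipse has a_t = (r₁ + r₂)/2 = 11505 km.
The half-period of the transfer ellipse is t = π√(a_t³/μ) = 18733 s.
The target's mean motion on its circular orbit is ω₂ = √(μ/r₂³) = 7.9021×10^-5 rad/s.
Angle swept by the target during transfer: ω₂·t = 1.4803 rad = 84.81°.
The lander carrier traverses 180° on the transfer ellipse, so the target must lead by 180° − 84.81° = 95.2°.

φ = 95.2°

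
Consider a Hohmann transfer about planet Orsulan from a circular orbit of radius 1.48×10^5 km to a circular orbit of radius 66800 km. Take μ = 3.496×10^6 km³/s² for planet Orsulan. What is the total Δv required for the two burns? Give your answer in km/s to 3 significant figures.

The Hohmann ellipse has a_t = (r₁ + r₂)/2 = 1.074×10^5 km.
At r₁ the circular-orbit speed is v₁ = √(μ/r₁) = 4.860 km/s.
Transfer-orbit speed at r₁ (vis-viva): v_a = √[μ(2/r₁ − 1/a_t)] = 3.833 km/s.
First burn Δv₁ = |v_a − v₁| = 1.027 km/s.
At r₂, v₂ = √(μ/r₂) = 7.234 km/s.
Transfer-orbit speed at r₂: v_p = √[μ(2/r₂ − 1/a_t)] = 8.492 km/s.
Second burn Δv₂ = |v₂ − v_p| = 1.258 km/s.
Δv = Δv₁ + Δv₂ = 1.027 + 1.258 = 2.285 km/s.

Δv = 2.29 km/s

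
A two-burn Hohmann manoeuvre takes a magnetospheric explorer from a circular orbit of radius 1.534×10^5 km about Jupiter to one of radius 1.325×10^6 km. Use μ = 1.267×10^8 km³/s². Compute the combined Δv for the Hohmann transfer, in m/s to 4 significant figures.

Semi-major axis of the transfer orbit: a_t = (1.534×10^5 + 1.325×10^6)/2 = 7.392×10^5 km.
Circular speed at r₁: v₁ = √(μ/r₁) = √(1.267×10^8/1.534×10^5) = 28.739 km/s.
Transfer-orbit speed at r₁ (vis-viva equation): v_p = √[μ(2/r₁ − 1/a_t)] = 38.477 km/s.
First burn Δv₁ = |v_p − v₁| = 9.738 km/s.
Circular speed at r₂: v₂ = √(μ/r₂) = 9.779 km/s.
Transfer-orbit speed at r₂: v_a = √[μ(2/r₂ − 1/a_t)] = 4.455 km/s.
Second burn Δv₂ = |v₂ − v_a| = 5.324 km/s.
Δv = Δv₁ + Δv₂ = 9.738 + 5.324 = 15.06 km/s.

Δv = 15060 m/s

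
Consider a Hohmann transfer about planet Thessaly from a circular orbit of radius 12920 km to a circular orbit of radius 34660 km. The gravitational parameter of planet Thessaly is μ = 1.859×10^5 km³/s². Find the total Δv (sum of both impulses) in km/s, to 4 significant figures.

The Hohmann ellipse has a_t = (r₁ + r₂)/2 = 23790 km.
At r₁ the circular-orbit speed is v₁ = √(μ/r₁) = 3.7932 km/s.
Transfer-orbit speed at r₁ (vis-viva equation): v_p = √[μ(2/r₁ − 1/a_t)] = 4.5785 km/s.
First burn Δv₁ = |v_p − v₁| = 0.78530 km/s.
At r₂, v₂ = √(μ/r₂) = 2.31593 km/s.
Transfer-orbit speed at r₂: v_a = √[μ(2/r₂ − 1/a_t)] = 1.70671 km/s.
Second burn Δv₂ = |v₂ − v_a| = 0.60922 km/s.
Δv = Δv₁ + Δv₂ = 0.78530 + 0.60922 = 1.395 km/s.

Δv = 1.395 km/s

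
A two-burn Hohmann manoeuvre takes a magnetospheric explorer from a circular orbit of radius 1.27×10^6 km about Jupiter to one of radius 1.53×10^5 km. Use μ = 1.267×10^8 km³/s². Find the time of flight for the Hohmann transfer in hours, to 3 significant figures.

t = 46.5 hours

The Hohmann ellipse has a_t = (r₁ + r₂)/2 = 7.115×10^5 km.
Half the transfer-orbit period gives t = π√(a_t³/μ) = 1.675×10^5 s.
Converting: 1.675×10^5 s ÷ 3600 s/hour = 46.5 hours.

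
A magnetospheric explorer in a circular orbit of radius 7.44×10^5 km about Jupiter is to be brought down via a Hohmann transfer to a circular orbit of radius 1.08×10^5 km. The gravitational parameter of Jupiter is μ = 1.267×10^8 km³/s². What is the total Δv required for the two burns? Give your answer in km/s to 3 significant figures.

Δv = 17.5 km/s

Semi-major axis of the transfer orbit: a_t = (7.440×10^5 + 1.080×10^5)/2 = 4.260×10^5 km.
At r₁ the circular-orbit speed is v₁ = √(μ/r₁) = 13.05 km/s.
On the transfer ellipse at r₁, vis-viva equation gives v_a = √[μ(2/r₁ − 1/a_t)] = 6.571 km/s.
First burn Δv₁ = |v_a − v₁| = 6.479 km/s.
Circular speed at r₂: v₂ = √(μ/r₂) = 34.25 km/s.
Transfer-orbit speed at r₂: v_p = √[μ(2/r₂ − 1/a_t)] = 45.26 km/s.
Second burn Δv₂ = |v₂ − v_p| = 11.01 km/s.
Δv = Δv₁ + Δv₂ = 6.479 + 11.01 = 17.49 km/s.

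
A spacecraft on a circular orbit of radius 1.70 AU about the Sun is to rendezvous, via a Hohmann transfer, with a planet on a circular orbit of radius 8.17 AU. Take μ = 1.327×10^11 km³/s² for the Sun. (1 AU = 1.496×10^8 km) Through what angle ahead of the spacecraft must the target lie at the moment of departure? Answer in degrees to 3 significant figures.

In km: r₁ = 1.70 × 1.496×10^8 = 2.5432×10^8 km; r₂ = 8.17 × 1.496×10^8 = 1.222232×10^9 km.
The Hohmann ellipse has a_t = (r₁ + r₂)/2 = 7.38276×10^8 km.
Transfer time t = π√(a_t³/μ) = 1.730×10^8 s.
The target's mean motion on its circular orbit is ω₂ = √(μ/r₂³) = 8.525×10^-9 rad/s.
Angle swept by the target during transfer: ω₂·t = 1.4748 rad = 84.50°.
Arrival is 180° from departure on the ellipse, so φ = 180° − 84.50° = 95.5°.

φ = 95.5°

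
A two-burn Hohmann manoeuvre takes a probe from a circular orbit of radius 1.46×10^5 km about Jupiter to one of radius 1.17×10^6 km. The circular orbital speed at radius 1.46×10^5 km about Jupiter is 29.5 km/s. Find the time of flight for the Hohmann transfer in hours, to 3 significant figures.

t = 41.3 hours

From the circular-orbit relation v² = μ/r at r = 1.46×10^5 km: μ = v²r = (29.5)² × 1.46×10^5 = 1.27056×10^8 km³/s².
Semi-major axis of the transfer orbit: a_t = (1.460×10^5 + 1.170×10^6)/2 = 6.580×10^5 km.
Transfer time t = π√(a_t³/μ) = π√((6.580×10^5)³ / 1.27056×10^8) = 1.488×10^5 s.
Converting: 1.488×10^5 s ÷ 3600 s/hour = 41.3 hours.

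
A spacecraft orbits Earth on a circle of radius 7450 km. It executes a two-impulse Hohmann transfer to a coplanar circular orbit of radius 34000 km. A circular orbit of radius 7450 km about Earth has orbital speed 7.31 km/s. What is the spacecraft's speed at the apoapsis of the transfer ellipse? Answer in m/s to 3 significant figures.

v = 2050 m/s

From the circular-orbit relation v² = μ/r at r = 7450 km: μ = v²r = (7.31)² × 7450 = 3.98099×10^5 km³/s².
Semi-major axis of the transfer orbit: a_t = (7450 + 34000)/2 = 20725 km.
At apoapsis, r = 34000 km.
Vis-viva: v = √[μ(2/r − 1/a_t)] = √[3.98099×10^5 × (2/34000 − 1/20725)] = 2.052 km/s.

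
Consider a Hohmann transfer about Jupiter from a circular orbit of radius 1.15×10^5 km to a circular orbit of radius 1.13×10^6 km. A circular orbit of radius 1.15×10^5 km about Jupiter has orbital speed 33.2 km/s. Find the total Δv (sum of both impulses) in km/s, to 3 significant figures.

From the circular-orbit relation v² = μ/r at r = 1.15×10^5 km: μ = v²r = (33.2)² × 1.15×10^5 = 1.26758×10^8 km³/s².
Semi-major axis of the transfer orbit: a_t = (1.150×10^5 + 1.130×10^6)/2 = 6.225×10^5 km.
Circular speed at r₁: v₁ = √(μ/r₁) = √(1.26758×10^8/1.150×10^5) = 33.20 km/s.
On the transfer ellipse at r₁, v² = μ(2/r − 1/a) gives v_p = √[μ(2/r₁ − 1/a_t)] = 44.73 km/s.
First burn Δv₁ = |v_p − v₁| = 11.53 km/s.
At r₂, v₂ = √(μ/r₂) = 10.591 km/s.
Transfer-orbit speed at r₂: v_a = √[μ(2/r₂ − 1/a_t)] = 4.5523 km/s.
Second burn Δv₂ = |v₂ − v_a| = 6.039 km/s.
Total Δv = Δv₁ + Δv₂ = 17.57 km/s.

Δv = 17.6 km/s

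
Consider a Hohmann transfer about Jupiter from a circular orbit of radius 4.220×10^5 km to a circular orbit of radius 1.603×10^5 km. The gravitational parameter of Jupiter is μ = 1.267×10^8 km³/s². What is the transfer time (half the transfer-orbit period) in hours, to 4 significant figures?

t = 12.18 hours

Semi-major axis of the transfer orbit: a_t = (4.220×10^5 + 1.603×10^5)/2 = 2.9115×10^5 km.
Transfer time t = π√(a_t³/μ) = π√((2.9115×10^5)³ / 1.267×10^8) = 43850 s.
Converting: 43850 s ÷ 3600 s/hour = 12.18 hours.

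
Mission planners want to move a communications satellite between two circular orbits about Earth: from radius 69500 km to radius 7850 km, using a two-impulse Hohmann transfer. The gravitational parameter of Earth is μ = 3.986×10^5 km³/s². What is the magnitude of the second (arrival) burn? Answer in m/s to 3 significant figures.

The Hohmann ellipse has a_t = (r₁ + r₂)/2 = 38675 km.
Circular speed at r = 7850 km: v_c = √(μ/r) = 7.1258 km/s.
Transfer-orbit speed at the same r (vis-viva, a = a_t): v_t = √[μ(2/r − 1/a_t)] = 9.5524 km/s.
Δv₂ = |v_t − v_c| = |9.5524 − 7.1258| = 2.427 km/s.

Δv₂ = 2430 m/s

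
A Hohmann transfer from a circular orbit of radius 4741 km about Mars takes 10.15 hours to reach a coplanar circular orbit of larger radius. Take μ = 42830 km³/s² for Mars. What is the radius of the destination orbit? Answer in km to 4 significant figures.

r₂ = 31180 km

Transfer time t = 10.15 hours = 36540 s, and t = π√(a_t³/μ).
So a_t = (μ t²/π²)^(1/3) = (42830 × (36540)² / π²)^(1/3) = 17961 km.
Since a_t = (r₁ + r₂)/2, r₂ = 2a_t − r₁ = 2×17961 − 4741 = 31181 km.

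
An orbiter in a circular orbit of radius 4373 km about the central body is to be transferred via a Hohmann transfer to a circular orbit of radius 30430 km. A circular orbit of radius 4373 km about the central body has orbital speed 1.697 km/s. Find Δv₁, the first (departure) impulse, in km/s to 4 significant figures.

From the circular-orbit relation v² = μ/r at r = 4373 km: μ = v²r = (1.697)² × 4373 = 12593.4 km³/s².
Semi-major axis of the transfer orbit: a_t = (4373 + 30430)/2 = 17401.5 km.
Circular speed at r = 4373 km: v_c = √(μ/r) = 1.6970 km/s.
Vis-viva on the transfer ellipse at r = 4373 km gives v_t = √[μ(2/r − 1/a_t)] = 2.2441 km/s.
Δv₁ = |v_t − v_c| = |2.2441 − 1.6970| = 0.5471 km/s.

Δv₁ = 0.5471 km/s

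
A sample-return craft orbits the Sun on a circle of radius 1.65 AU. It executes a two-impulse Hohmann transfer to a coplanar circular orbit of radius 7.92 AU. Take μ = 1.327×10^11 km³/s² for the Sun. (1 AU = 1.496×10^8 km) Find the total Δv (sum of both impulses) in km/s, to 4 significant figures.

In km: r₁ = 1.65 × 1.496×10^8 = 2.4684×10^8 km; r₂ = 7.92 × 1.496×10^8 = 1.184832×10^9 km.
Transfer-ellipse semi-major axis a_t = (r₁ + r₂)/2 = (2.4684×10^8 + 1.184832×10^9)/2 = 7.15836×10^8 km.
Circular speed at r₁: v₁ = √(μ/r₁) = √(1.327×10^11/2.4684×10^8) = 23.186 km/s.
On the transfer ellipse at r₁, vis-viva gives v_p = √[μ(2/r₁ − 1/a_t)] = 29.830 km/s.
First burn Δv₁ = |v_p − v₁| = 6.644 km/s.
At r₂, v₂ = √(μ/r₂) = 10.5830 km/s.
Transfer-orbit speed at r₂: v_a = √[μ(2/r₂ − 1/a_t)] = 6.21453 km/s.
Second burn Δv₂ = |v₂ − v_a| = 4.368 km/s.
Δv = Δv₁ + Δv₂ = 6.644 + 4.368 = 11.01 km/s.

Δv = 11.01 km/s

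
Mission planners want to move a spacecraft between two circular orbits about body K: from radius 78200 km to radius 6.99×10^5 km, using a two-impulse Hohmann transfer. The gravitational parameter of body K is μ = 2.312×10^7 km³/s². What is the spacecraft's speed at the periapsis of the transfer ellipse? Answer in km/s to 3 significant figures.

Semi-major axis of the transfer orbit: a_t = (78200 + 6.990×10^5)/2 = 3.886×10^5 km.
At periapsis, r = 78200 km.
Vis-viva: v = √[μ(2/r − 1/a_t)] = √[2.312×10^7 × (2/78200 − 1/3.886×10^5)] = 23.06 km/s.

v = 23.1 km/s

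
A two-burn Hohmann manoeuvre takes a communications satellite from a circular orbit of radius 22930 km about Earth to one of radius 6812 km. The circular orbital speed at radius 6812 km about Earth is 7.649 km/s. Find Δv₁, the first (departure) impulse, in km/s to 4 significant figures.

Δv₁ = 1.347 km/s

From the circular-orbit relation v² = μ/r at r = 6812 km: μ = v²r = (7.649)² × 6812 = 3.98551×10^5 km³/s².
The Hohmann ellipse has a_t = (r₁ + r₂)/2 = 14871 km.
Circular speed at r = 22930 km: v_c = √(μ/r) = 4.169 km/s.
Vis-viva on the transfer ellipse at r = 22930 km gives v_t = √[μ(2/r − 1/a_t)] = 2.822 km/s.
Δv₁ = |v_t − v_c| = |2.822 − 4.169| = 1.347 km/s.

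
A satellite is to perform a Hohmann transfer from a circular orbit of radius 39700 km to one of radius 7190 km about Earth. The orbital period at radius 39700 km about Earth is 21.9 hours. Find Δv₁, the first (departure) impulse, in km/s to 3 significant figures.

From Kepler's third law T² = 4π²r³/μ at r = 39700 km, T = 21.9 hours = 21.9 × 3600 s = 78840 s: μ = 4π²r³/T² = 3.97409×10^5 km³/s².
Semi-major axis of the transfer orbit: a_t = (39700 + 7190)/2 = 23445 km.
Circular speed at r = 39700 km: v_c = √(μ/r) = 3.164 km/s.
Transfer-orbit speed at the same r (vis-viva, a = a_t): v_t = √[μ(2/r − 1/a_t)] = 1.752 km/s.
Δv₁ = |v_t − v_c| = |1.752 − 3.164| = 1.412 km/s.

Δv₁ = 1.41 km/s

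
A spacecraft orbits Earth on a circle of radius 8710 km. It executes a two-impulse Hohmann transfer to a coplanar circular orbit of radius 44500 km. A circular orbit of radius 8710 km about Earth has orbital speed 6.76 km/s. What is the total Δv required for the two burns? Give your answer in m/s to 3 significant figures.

From the circular-orbit relation v² = μ/r at r = 8710 km: μ = v²r = (6.76)² × 8710 = 3.98026×10^5 km³/s².
Semi-major axis of the transfer orbit: a_t = (8710 + 44500)/2 = 26605 km.
Circular speed at r₁: v₁ = √(μ/r₁) = √(3.98026×10^5/8710) = 6.7600 km/s.
Transfer-orbit speed at r₁ (vis-viva equation): v_p = √[μ(2/r₁ − 1/a_t)] = 8.7427 km/s.
First burn Δv₁ = |v_p − v₁| = 1.9827 km/s.
At r₂, v₂ = √(μ/r₂) = 2.9907 km/s.
Transfer-orbit speed at r₂: v_a = √[μ(2/r₂ − 1/a_t)] = 1.7112 km/s.
Second burn Δv₂ = |v₂ − v_a| = 1.2795 km/s.
Δv = Δv₁ + Δv₂ = 1.9827 + 1.2795 = 3.262 km/s.

Δv = 3260 m/s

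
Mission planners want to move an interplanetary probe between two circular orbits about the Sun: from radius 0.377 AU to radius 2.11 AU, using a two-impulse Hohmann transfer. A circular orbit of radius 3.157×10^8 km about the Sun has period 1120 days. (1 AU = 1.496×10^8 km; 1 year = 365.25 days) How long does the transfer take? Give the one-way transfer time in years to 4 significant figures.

From Kepler's third law T² = 4π²r³/μ at r = 3.157×10^8 km, T = 1120 days = 1120 × 86400 s = 9.6768×10^7 s: μ = 4π²r³/T² = 1.32654×10^11 km³/s².
In km: r₁ = 0.377 × 1.496×10^8 = 5.63992×10^7 km; r₂ = 2.11 × 1.496×10^8 = 3.15656×10^8 km.
Semi-major axis of the transfer orbit: a_t = (5.63992×10^7 + 3.15656×10^8)/2 = 1.860276×10^8 km.
By Kepler's third law the transfer-orbit period is T = 2π√(a_t³/μ), so t = T/2 = 2.1885×10^7 s.
Converting: 2.1885×10^7 s ÷ 3.15576×10^7 s/year (365.25 × 86400) = 0.6935 years.

t = 0.6935 years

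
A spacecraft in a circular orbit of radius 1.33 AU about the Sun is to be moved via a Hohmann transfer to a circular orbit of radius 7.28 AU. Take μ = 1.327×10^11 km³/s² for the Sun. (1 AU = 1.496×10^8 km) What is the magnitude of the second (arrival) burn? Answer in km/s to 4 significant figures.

In km: r₁ = 1.33 × 1.496×10^8 = 1.98968×10^8 km; r₂ = 7.28 × 1.496×10^8 = 1.089088×10^9 km.
The Hohmann ellipse has a_t = (r₁ + r₂)/2 = 6.44028×10^8 km.
On the circular orbit at r = 1.089088×10^9 km, v_c = √(μ/r) = 11.038 km/s.
Transfer-orbit speed at the same r (vis-viva, a = a_t): v_t = √[μ(2/r − 1/a_t)] = 6.1354 km/s.
Δv₂ = |v_t − v_c| = |6.1354 − 11.038| = 4.903 km/s.

Δv₂ = 4.903 km/s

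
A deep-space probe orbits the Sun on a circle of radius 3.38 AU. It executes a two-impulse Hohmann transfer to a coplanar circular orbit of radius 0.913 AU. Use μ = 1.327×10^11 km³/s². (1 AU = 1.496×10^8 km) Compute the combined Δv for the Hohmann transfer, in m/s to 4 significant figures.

Δv = 13580 m/s

In km: r₁ = 3.38 × 1.496×10^8 = 5.05648×10^8 km; r₂ = 0.913 × 1.496×10^8 = 1.365848×10^8 km.
Semi-major axis of the transfer orbit: a_t = (5.05648×10^8 + 1.365848×10^8)/2 = 3.211164×10^8 km.
At r₁ the circular-orbit speed is v₁ = √(μ/r₁) = 16.200 km/s.
On the transfer ellipse at r₁, vis-viva equation gives v_a = √[μ(2/r₁ − 1/a_t)] = 10.565 km/s.
First burn Δv₁ = |v_a − v₁| = 5.635 km/s.
Circular speed at r₂: v₂ = √(μ/r₂) = 31.170 km/s.
Transfer-orbit speed at r₂: v_p = √[μ(2/r₂ − 1/a_t)] = 39.114 km/s.
Second burn Δv₂ = |v₂ − v_p| = 7.944 km/s.
Total Δv = Δv₁ + Δv₂ = 13.58 km/s.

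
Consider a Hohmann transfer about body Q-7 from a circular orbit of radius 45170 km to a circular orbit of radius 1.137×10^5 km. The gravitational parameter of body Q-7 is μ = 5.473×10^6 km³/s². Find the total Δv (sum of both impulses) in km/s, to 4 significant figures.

Δv = 3.868 km/s

Transfer-ellipse semi-major axis a_t = (r₁ + r₂)/2 = (45170 + 1.137×10^5)/2 = 79435 km.
Circular speed at r₁: v₁ = √(μ/r₁) = √(5.473×10^6/45170) = 11.007 km/s.
On the transfer ellipse at r₁, vis-viva gives v_p = √[μ(2/r₁ − 1/a_t)] = 13.169 km/s.
First burn Δv₁ = |v_p − v₁| = 2.162 km/s.
Circular speed at r₂: v₂ = √(μ/r₂) = 6.938 km/s.
Transfer-orbit speed at r₂: v_a = √[μ(2/r₂ − 1/a_t)] = 5.232 km/s.
Second burn Δv₂ = |v₂ − v_a| = 1.706 km/s.
Total Δv = Δv₁ + Δv₂ = 3.868 km/s.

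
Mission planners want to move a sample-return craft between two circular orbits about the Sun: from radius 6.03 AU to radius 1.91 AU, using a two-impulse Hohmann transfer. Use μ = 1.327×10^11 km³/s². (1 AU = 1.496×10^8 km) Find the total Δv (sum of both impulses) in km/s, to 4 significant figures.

Δv = 8.725 km/s

In km: r₁ = 6.03 × 1.496×10^8 = 9.02088×10^8 km; r₂ = 1.91 × 1.496×10^8 = 2.85736×10^8 km.
Semi-major axis of the transfer orbit: a_t = (9.02088×10^8 + 2.85736×10^8)/2 = 5.93912×10^8 km.
At r₁ the circular-orbit speed is v₁ = √(μ/r₁) = 12.129 km/s.
Transfer-orbit speed at r₁ (vis-viva): v_a = √[μ(2/r₁ − 1/a_t)] = 8.4126 km/s.
First burn Δv₁ = |v_a − v₁| = 3.716 km/s.
At r₂, v₂ = √(μ/r₂) = 21.550 km/s.
Transfer-orbit speed at r₂: v_p = √[μ(2/r₂ − 1/a_t)] = 26.559 km/s.
Second burn Δv₂ = |v₂ − v_p| = 5.009 km/s.
Δv = Δv₁ + Δv₂ = 3.716 + 5.009 = 8.725 km/s.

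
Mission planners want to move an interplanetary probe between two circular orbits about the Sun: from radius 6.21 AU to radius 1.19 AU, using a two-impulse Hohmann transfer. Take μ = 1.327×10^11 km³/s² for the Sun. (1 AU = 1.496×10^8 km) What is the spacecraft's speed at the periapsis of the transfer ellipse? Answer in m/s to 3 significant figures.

v = 35400 m/s

In km: r₁ = 6.21 × 1.496×10^8 = 9.29016×10^8 km; r₂ = 1.19 × 1.496×10^8 = 1.78024×10^8 km.
Semi-major axis of the transfer orbit: a_t = (9.29016×10^8 + 1.78024×10^8)/2 = 5.5352×10^8 km.
At periapsis, r = 1.78024×10^8 km.
Applying v² = μ(2/r − 1/a_t): v = 35.37 km/s.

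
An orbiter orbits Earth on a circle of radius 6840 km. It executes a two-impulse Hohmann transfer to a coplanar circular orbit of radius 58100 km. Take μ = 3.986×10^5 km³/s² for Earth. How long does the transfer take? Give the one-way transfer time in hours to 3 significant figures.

t = 8.09 hours

Semi-major axis of the transfer orbit: a_t = (6840 + 58100)/2 = 32470 km.
By Kepler's third law the transfer-orbit period is T = 2π√(a_t³/μ), so t = T/2 = 29110 s.
Converting: 29110 s ÷ 3600 s/hour = 8.09 hours.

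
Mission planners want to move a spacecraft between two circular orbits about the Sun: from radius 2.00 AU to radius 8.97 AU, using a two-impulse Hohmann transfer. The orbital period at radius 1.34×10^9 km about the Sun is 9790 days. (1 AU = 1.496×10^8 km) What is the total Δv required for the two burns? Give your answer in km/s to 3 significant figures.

From Kepler's third law T² = 4π²r³/μ at r = 1.34×10^9 km, T = 9790 days = 9790 × 86400 s = 8.45856×10^8 s: μ = 4π²r³/T² = 1.32764×10^11 km³/s².
In km: r₁ = 2.00 × 1.496×10^8 = 2.992×10^8 km; r₂ = 8.97 × 1.496×10^8 = 1.341912×10^9 km.
The Hohmann ellipse has a_t = (r₁ + r₂)/2 = 8.20556×10^8 km.
At r₁ the circular-orbit speed is v₁ = √(μ/r₁) = 21.0649 km/s.
On the transfer ellipse at r₁, vis-viva gives v_p = √[μ(2/r₁ − 1/a_t)] = 26.9381 km/s.
First burn Δv₁ = |v_p − v₁| = 5.8732 km/s.
At r₂, v₂ = √(μ/r₂) = 9.9467 km/s.
Transfer-orbit speed at r₂: v_a = √[μ(2/r₂ − 1/a_t)] = 6.0063 km/s.
Second burn Δv₂ = |v₂ − v_a| = 3.9404 km/s.
Total Δv = Δv₁ + Δv₂ = 9.814 km/s.

Δv = 9.81 km/s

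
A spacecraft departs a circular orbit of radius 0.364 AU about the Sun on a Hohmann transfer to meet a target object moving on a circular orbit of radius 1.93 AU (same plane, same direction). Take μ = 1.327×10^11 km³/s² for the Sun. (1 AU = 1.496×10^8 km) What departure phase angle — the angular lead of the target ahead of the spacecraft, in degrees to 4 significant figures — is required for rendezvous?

φ = 97.53°

In km: r₁ = 0.364 × 1.496×10^8 = 5.44544×10^7 km; r₂ = 1.93 × 1.496×10^8 = 2.88728×10^8 km.
Transfer-ellipse semi-major axis a_t = (r₁ + r₂)/2 = (5.44544×10^7 + 2.88728×10^8)/2 = 1.715912×10^8 km.
Transfer time t = π√(a_t³/μ) = 1.93846×10^7 s.
The target's mean motion on its circular orbit is ω₂ = √(μ/r₂³) = 7.42510×10^-8 rad/s.
Angle swept by the target during transfer: ω₂·t = 1.4393 rad = 82.47°.
Arrival is 180° from departure on the ellipse, so φ = 180° − 82.47° = 97.53°.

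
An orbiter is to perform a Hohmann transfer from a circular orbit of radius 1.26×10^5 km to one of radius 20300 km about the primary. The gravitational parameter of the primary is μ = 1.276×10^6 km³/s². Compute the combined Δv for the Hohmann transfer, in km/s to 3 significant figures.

Δv = 3.98 km/s

Transfer-ellipse semi-major axis a_t = (r₁ + r₂)/2 = (1.260×10^5 + 20300)/2 = 73150 km.
Circular speed at r₁: v₁ = √(μ/r₁) = √(1.276×10^6/1.260×10^5) = 3.182 km/s.
Transfer-orbit speed at r₁ (vis-viva equation): v_a = √[μ(2/r₁ − 1/a_t)] = 1.676 km/s.
First burn Δv₁ = |v_a − v₁| = 1.506 km/s.
Circular speed at r₂: v₂ = √(μ/r₂) = 7.9282 km/s.
Transfer-orbit speed at r₂: v_p = √[μ(2/r₂ − 1/a_t)] = 10.405 km/s.
Second burn Δv₂ = |v₂ − v_p| = 2.477 km/s.
Δv = Δv₁ + Δv₂ = 1.506 + 2.477 = 3.983 km/s.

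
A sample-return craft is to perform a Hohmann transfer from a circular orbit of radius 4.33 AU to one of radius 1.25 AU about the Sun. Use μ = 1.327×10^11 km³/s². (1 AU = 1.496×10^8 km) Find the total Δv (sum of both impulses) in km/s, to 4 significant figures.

In km: r₁ = 4.33 × 1.496×10^8 = 6.47768×10^8 km; r₂ = 1.25 × 1.496×10^8 = 1.870×10^8 km.
Transfer-ellipse semi-major axis a_t = (r₁ + r₂)/2 = (6.47768×10^8 + 1.870×10^8)/2 = 4.17384×10^8 km.
Circular speed at r₁: v₁ = √(μ/r₁) = √(1.327×10^11/6.47768×10^8) = 14.313 km/s.
Transfer-orbit speed at r₁ (v² = μ(2/r − 1/a)): v_a = √[μ(2/r₁ − 1/a_t)] = 9.5803 km/s.
First burn Δv₁ = |v_a − v₁| = 4.733 km/s.
Circular speed at r₂: v₂ = √(μ/r₂) = 26.639 km/s.
Transfer-orbit speed at r₂: v_p = √[μ(2/r₂ − 1/a_t)] = 33.186 km/s.
Second burn Δv₂ = |v₂ − v_p| = 6.547 km/s.
Δv = Δv₁ + Δv₂ = 4.733 + 6.547 = 11.28 km/s.

Δv = 11.28 km/s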